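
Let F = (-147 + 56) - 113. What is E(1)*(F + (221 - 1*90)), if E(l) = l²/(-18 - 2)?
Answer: 73/20 ≈ 3.6500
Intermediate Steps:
F = -204 (F = -91 - 113 = -204)
E(l) = -l²/20 (E(l) = l²/(-20) = -l²/20)
E(1)*(F + (221 - 1*90)) = (-1/20*1²)*(-204 + (221 - 1*90)) = (-1/20*1)*(-204 + (221 - 90)) = -(-204 + 131)/20 = -1/20*(-73) = 73/20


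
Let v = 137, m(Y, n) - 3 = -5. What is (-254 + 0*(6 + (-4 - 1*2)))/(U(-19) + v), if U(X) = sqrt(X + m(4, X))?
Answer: -17399/9395 + 127*I*sqrt(21)/9395 ≈ -1.8519 + 0.061946*I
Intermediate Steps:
m(Y, n) = -2 (m(Y, n) = 3 - 5 = -2)
U(X) = sqrt(-2 + X) (U(X) = sqrt(X - 2) = sqrt(-2 + X))
(-254 + 0*(6 + (-4 - 1*2)))/(U(-19) + v) = (-254 + 0*(6 + (-4 - 1*2)))/(sqrt(-2 - 19) + 137) = (-254 + 0*(6 + (-4 - 2)))/(sqrt(-21) + 137) = (-254 + 0*(6 - 6))/(I*sqrt(21) + 137) = (-254 + 0*0)/(137 + I*sqrt(21)) = (-254 + 0)/(137 + I*sqrt(21)) = -254/(137 + I*sqrt(21))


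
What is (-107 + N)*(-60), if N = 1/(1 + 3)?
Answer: 6405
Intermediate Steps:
N = ¼ (N = 1/4 = ¼ ≈ 0.25000)
(-107 + N)*(-60) = (-107 + ¼)*(-60) = -427/4*(-60) = 6405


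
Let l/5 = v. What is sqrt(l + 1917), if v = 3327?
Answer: 2*sqrt(4638) ≈ 136.21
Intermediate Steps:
l = 16635 (l = 5*3327 = 16635)
sqrt(l + 1917) = sqrt(16635 + 1917) = sqrt(18552) = 2*sqrt(4638)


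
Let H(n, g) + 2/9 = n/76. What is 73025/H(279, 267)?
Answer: 49949100/2359 ≈ 21174.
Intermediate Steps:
H(n, g) = -2/9 + n/76
73025/H(279, 267) = 73025/(-2/9 + (1/76)*279) = 73025/(-2/9 + 279/76) = 73025/(2359/684) = 73025*(684/2359) = 49949100/2359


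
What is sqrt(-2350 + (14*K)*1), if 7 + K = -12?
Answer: 2*I*sqrt(654) ≈ 51.147*I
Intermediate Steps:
K = -19 (K = -7 - 12 = -19)
sqrt(-2350 + (14*K)*1) = sqrt(-2350 + (14*(-19))*1) = sqrt(-2350 - 266*1) = sqrt(-2350 - 266) = sqrt(-2616) = 2*I*sqrt(654)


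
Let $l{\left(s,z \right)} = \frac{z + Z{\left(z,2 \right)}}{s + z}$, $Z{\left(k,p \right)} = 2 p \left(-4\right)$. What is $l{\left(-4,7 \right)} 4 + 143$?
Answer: $131$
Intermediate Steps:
$Z{\left(k,p \right)} = - 8 p$
$l{\left(s,z \right)} = \frac{-16 + z}{s + z}$ ($l{\left(s,z \right)} = \frac{z - 16}{s + z} = \frac{-16 + z}{s + z}$)
$l{\left(-4,7 \right)} 4 + 143 = \frac{-16 + 7}{-4 + 7} \cdot 4 + 143 = \frac{1}{3} \left(-9\right) 4 + 143 = \left(-3\right) 4 + 143 = -12 + 143 = 131$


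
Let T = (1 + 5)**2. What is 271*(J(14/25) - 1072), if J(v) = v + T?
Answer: -7015106/25 ≈ -2.8060e+5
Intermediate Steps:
T = 36 (T = 6**2 = 36)
J(v) = 36 + v (J(v) = v + 36 = 36 + v)
271*(J(14/25) - 1072) = 271*((36 + 14/25) - 1072) = 271*(914/25 - 1072) = 271*(-25886/25) = -7015106/25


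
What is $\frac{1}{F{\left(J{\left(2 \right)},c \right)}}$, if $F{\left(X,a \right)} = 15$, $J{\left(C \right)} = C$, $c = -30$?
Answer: $\frac{1}{15} \approx 0.066667$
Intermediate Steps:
$\frac{1}{F{\left(J{\left(2 \right)},c \right)}} = \frac{1}{15}$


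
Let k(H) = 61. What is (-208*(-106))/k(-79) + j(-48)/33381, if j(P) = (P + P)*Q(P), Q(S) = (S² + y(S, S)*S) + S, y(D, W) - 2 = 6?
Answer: 80557984/226249 ≈ 356.06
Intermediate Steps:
y(D, W) = 8 (y(D, W) = 2 + 6 = 8)
Q(S) = S² + 9*S (Q(S) = (S² + 8*S) + S = S² + 9*S)
j(P) = 2*P²*(9 + P) (j(P) = (P + P)*(P*(9 + P)) = (2*P)*(P*(9 + P)) = 2*P²*(9 + P))
(-208*(-106))/k(-79) + j(-48)/33381 = -208*(-106)/61 + (2*(-48)²*(9 - 48))/33381 = 22048*(1/61) + (2*2304*(-39))*(1/33381) = 22048/61 - 179712*1/33381 = 22048/61 - 19968/3709 = 80557984/226249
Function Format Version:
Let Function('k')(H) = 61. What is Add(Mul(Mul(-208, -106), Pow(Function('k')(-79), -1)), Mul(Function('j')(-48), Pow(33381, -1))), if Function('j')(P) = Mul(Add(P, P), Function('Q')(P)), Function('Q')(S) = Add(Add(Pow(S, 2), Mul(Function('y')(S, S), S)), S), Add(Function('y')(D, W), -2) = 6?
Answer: Rational(80557984, 226249) ≈ 356.06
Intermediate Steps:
Function('y')(D, W) = 8 (Function('y')(D, W) = Add(2, 6) = 8)
Function('Q')(S) = Add(Pow(S, 2), Mul(9, S)) (Function('Q')(S) = Add(Add(Pow(S, 2), Mul(8, S)), S) = Add(Pow(S, 2), Mul(9, S)))
Function('j')(P) = Mul(2, Pow(P, 2), Add(9, P)) (Function('j')(P) = Mul(Add(P, P), Mul(P, Add(9, P))) = Mul(Mul(2, P), Mul(P, Add(9, P))) = Mul(2, Pow(P, 2), Add(9, P)))
Add(Mul(Mul(-208, -106), Pow(Function('k')(-79), -1)), Mul(Function('j')(-48), Pow(33381, -1))) = Add(Mul(Mul(-208, -106), Pow(61, -1)), Mul(Mul(2, Pow(-48, 2), Add(9, -48)), Pow(33381, -1))) = Add(Mul(22048, Rational(1, 61)), Mul(Mul(2, 2304, -39), Rational(1, 33381))) = Add(Rational(22048, 61), Mul(-179712, Rational(1, 33381))) = Add(Rational(22048, 61), Rational(-19968, 3709)) = Rational(80557984, 226249)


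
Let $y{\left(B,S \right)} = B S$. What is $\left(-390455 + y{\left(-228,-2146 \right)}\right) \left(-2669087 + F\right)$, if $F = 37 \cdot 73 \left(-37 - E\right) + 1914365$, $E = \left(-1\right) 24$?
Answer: $-78061762555$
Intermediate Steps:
$E = -24$
$F = 1879252$ ($F = 37 \cdot 73 \left(-37 - -24\right) + 1914365 = 2701 \left(-37 + 24\right) + 1914365 = 2701 \left(-13\right) + 1914365 = -35113 + 1914365 = 1879252$)
$\left(-390455 + y{\left(-228,-2146 \right)}\right) \left(-2669087 + F\right) = \left(-390455 - -489288\right) \left(-2669087 + 1879252\right) = \left(-390455 + 489288\right) \left(-789835\right) = 98833 \left(-789835\right) = -78061762555$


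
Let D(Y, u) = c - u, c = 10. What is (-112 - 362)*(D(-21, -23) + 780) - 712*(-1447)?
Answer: 644902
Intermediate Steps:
D(Y, u) = 10 - u
(-112 - 362)*(D(-21, -23) + 780) - 712*(-1447) = (-112 - 362)*((10 - 1*(-23)) + 780) - 712*(-1447) = -474*((10 + 23) + 780) + 1030264 = -474*(33 + 780) + 1030264 = -474*813 + 1030264 = -385362 + 1030264 = 644902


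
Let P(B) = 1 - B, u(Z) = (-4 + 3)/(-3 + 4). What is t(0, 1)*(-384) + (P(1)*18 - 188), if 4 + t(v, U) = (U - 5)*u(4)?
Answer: -188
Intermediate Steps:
u(Z) = -1 (u(Z) = -1/1 = -1*1 = -1)
t(v, U) = 1 - U (t(v, U) = -4 + (U - 5)*(-1) = -4 + (-5 + U)*(-1) = -4 + (5 - U) = 1 - U)
t(0, 1)*(-384) + (P(1)*18 - 188) = (1 - 1*1)*(-384) + ((1 - 1*1)*18 - 188) = (1 - 1)*(-384) + ((1 - 1)*18 - 188) = 0*(-384) + (0*18 - 188) = 0 + (0 - 188) = 0 - 188 = -188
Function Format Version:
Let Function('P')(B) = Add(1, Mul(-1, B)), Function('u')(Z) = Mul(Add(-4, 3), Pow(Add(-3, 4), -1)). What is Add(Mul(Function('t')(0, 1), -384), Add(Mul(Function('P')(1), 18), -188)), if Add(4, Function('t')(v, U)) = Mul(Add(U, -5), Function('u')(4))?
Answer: -188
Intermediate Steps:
Function('u')(Z) = -1 (Function('u')(Z) = Mul(-1, Pow(1, -1)) = Mul(-1, 1) = -1)
Function('t')(v, U) = Add(1, Mul(-1, U)) (Function('t')(v, U) = Add(-4, Mul(Add(U, -5), -1)) = Add(-4, Mul(Add(-5, U), -1)) = Add(-4, Add(5, Mul(-1, U))) = Add(1, Mul(-1, U)))
Add(Mul(Function('t')(0, 1), -384), Add(Mul(Function('P')(1), 18), -188)) = Add(Mul(Add(1, Mul(-1, 1)), -384), Add(Mul(Add(1, Mul(-1, 1)), 18), -188)) = Add(Mul(Add(1, -1), -384), Add(Mul(Add(1, -1), 18), -188)) = Add(Mul(0, -384), Add(Mul(0, 18), -188)) = Add(0, Add(0, -188)) = Add(0, -188) = -188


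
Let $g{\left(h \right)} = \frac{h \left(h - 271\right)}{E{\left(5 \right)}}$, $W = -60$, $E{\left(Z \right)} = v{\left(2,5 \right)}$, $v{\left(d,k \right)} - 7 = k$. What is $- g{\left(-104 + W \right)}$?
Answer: $-5945$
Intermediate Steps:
$v{\left(d,k \right)} = 7 + k$
$E{\left(Z \right)} = 12$ ($E{\left(Z \right)} = 7 + 5 = 12$)
$g{\left(h \right)} = \frac{h \left(-271 + h\right)}{12}$ ($g{\left(h \right)} = \frac{h \left(h - 271\right)}{12} = h \left(-271 + h\right) \frac{1}{12} = \frac{h \left(-271 + h\right)}{12}$)
$- g{\left(-104 + W \right)} = - \frac{\left(-104 - 60\right) \left(-271 - 164\right)}{12} = - \frac{\left(-164\right) \left(-271 - 164\right)}{12} = - \frac{\left(-164\right) \left(-435\right)}{12} = \left(-1\right) 5945 = -5945$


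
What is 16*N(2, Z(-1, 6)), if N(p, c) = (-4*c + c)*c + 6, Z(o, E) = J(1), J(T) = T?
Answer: 48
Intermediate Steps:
Z(o, E) = 1
N(p, c) = 6 - 3*c**2 (N(p, c) = (-3*c)*c + 6 = -3*c**2 + 6 = 6 - 3*c**2)
16*N(2, Z(-1, 6)) = 16*(6 - 3*1**2) = 16*(6 - 3*1) = 16*(6 - 3) = 16*3 = 48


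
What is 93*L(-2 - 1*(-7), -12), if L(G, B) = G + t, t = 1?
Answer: 558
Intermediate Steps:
L(G, B) = 1 + G (L(G, B) = G + 1 = 1 + G)
93*L(-2 - 1*(-7), -12) = 93*(1 + (-2 - 1*(-7))) = 93*(1 + (-2 + 7)) = 93*(1 + 5) = 93*6 = 558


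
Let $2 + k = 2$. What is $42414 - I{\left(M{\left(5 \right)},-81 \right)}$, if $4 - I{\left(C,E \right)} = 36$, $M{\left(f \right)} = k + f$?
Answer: $42446$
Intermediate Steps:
$k = 0$ ($k = -2 + 2 = 0$)
$M{\left(f \right)} = f$ ($M{\left(f \right)} = 0 + f = f$)
$I{\left(C,E \right)} = -32$ ($I{\left(C,E \right)} = 4 - 36 = -32$)
$42414 - I{\left(M{\left(5 \right)},-81 \right)} = 42414 - -32 = 42414 + 32 = 42446$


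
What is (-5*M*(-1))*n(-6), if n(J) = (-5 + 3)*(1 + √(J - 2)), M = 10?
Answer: -100 - 200*I*√2 ≈ -100.0 - 282.84*I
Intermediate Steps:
n(J) = -2 - 2*√(-2 + J) (n(J) = -2*(1 + √(-2 + J)) = -2 - 2*√(-2 + J))
(-5*M*(-1))*n(-6) = (-5*10*(-1))*(-2 - 2*√(-2 - 6)) = (-50*(-1))*(-2 - 4*I*√2) = 50*(-2 - 4*I*√2) = -100 - 200*I*√2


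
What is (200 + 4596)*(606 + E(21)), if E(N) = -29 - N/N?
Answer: 2762496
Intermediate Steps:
E(N) = -30 (E(N) = -29 - 1*1 = -29 - 1 = -30)
(200 + 4596)*(606 + E(21)) = (200 + 4596)*(606 - 30) = 4796*576 = 2762496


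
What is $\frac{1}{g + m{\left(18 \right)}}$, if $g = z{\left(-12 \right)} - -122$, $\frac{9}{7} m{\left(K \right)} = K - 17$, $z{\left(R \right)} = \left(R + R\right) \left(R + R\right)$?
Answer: $\frac{9}{6289} \approx 0.0014311$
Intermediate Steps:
$z{\left(R \right)} = 4 R^{2}$ ($z{\left(R \right)} = 2 R 2 R = 4 R^{2}$)
$m{\left(K \right)} = - \frac{119}{9} + \frac{7 K}{9}$ ($m{\left(K \right)} = \frac{7 \left(K - 17\right)}{9} = \frac{7 \left(-17 + K\right)}{9} = - \frac{119}{9} + \frac{7 K}{9}$)
$g = 698$ ($g = 4 \left(-12\right)^{2} - -122 = 4 \cdot 144 + 122 = 576 + 122 = 698$)
$\frac{1}{g + m{\left(18 \right)}} = \frac{1}{698 + \left(- \frac{119}{9} + \frac{7}{9} \cdot 18\right)} = \frac{1}{698 + \left(- \frac{119}{9} + 14\right)} = \frac{1}{698 + \frac{7}{9}} = \frac{1}{\frac{6289}{9}} = \frac{9}{6289}$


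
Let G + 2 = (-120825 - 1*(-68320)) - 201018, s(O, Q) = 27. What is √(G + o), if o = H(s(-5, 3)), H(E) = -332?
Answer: I*√253857 ≈ 503.84*I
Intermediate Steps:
G = -253525 (G = -2 + ((-120825 - 1*(-68320)) - 201018) = -2 + ((-120825 + 68320) - 201018) = -2 + (-52505 - 201018) = -2 - 253523 = -253525)
o = -332
√(G + o) = √(-253525 - 332) = √(-253857) = I*√253857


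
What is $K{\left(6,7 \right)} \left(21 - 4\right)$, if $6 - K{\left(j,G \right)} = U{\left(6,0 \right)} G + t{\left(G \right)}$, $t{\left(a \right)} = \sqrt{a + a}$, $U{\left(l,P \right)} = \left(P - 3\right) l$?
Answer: $2244 - 17 \sqrt{14} \approx 2180.4$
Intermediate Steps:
$U{\left(l,P \right)} = l \left(-3 + P\right)$ ($U{\left(l,P \right)} = \left(-3 + P\right) l = l \left(-3 + P\right)$)
$t{\left(a \right)} = \sqrt{2} \sqrt{a}$ ($t{\left(a \right)} = \sqrt{2 a} = \sqrt{2} \sqrt{a}$)
$K{\left(j,G \right)} = 6 + 18 G - \sqrt{2} \sqrt{G}$ ($K{\left(j,G \right)} = 6 - \left(6 \left(-3 + 0\right) G + \sqrt{2} \sqrt{G}\right) = 6 - \left(6 \left(-3\right) G + \sqrt{2} \sqrt{G}\right) = 6 - \left(- 18 G + \sqrt{2} \sqrt{G}\right) = 6 + 18 G - \sqrt{2} \sqrt{G}$)
$K{\left(6,7 \right)} \left(21 - 4\right) = \left(6 + 18 \cdot 7 - \sqrt{2} \sqrt{7}\right) \left(21 - 4\right) = \left(6 + 126 - \sqrt{14}\right) 17 = \left(132 - \sqrt{14}\right) 17 = 2244 - 17 \sqrt{14}$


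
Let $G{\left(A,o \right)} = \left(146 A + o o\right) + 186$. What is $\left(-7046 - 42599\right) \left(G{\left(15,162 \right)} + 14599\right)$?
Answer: $-2145607255$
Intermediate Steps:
$G{\left(A,o \right)} = 186 + o^{2} + 146 A$ ($G{\left(A,o \right)} = \left(146 A + o^{2}\right) + 186 = \left(o^{2} + 146 A\right) + 186 = 186 + o^{2} + 146 A$)
$\left(-7046 - 42599\right) \left(G{\left(15,162 \right)} + 14599\right) = \left(-7046 - 42599\right) \left(\left(186 + 162^{2} + 146 \cdot 15\right) + 14599\right) = - 49645 \left(\left(186 + 26244 + 2190\right) + 14599\right) = - 49645 \left(28620 + 14599\right) = \left(-49645\right) 43219 = -2145607255$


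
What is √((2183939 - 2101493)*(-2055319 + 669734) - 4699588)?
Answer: I*√114240640498 ≈ 3.38e+5*I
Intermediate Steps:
√((2183939 - 2101493)*(-2055319 + 669734) - 4699588) = √(82446*(-1385585) - 4699588) = √(-114235940910 - 4699588) = √(-114240640498) = I*√114240640498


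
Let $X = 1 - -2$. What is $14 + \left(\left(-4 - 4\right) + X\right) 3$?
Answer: $-1$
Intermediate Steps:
$X = 3$ ($X = 1 + 2 = 3$)
$14 + \left(\left(-4 - 4\right) + X\right) 3 = 14 + \left(\left(-4 - 4\right) + 3\right) 3 = 14 + \left(-8 + 3\right) 3 = 14 - 15 = -1$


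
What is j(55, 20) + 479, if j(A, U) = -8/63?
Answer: 30169/63 ≈ 478.87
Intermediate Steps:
j(A, U) = -8/63 (j(A, U) = -8*1/63 = -8/63)
j(55, 20) + 479 = -8/63 + 479 = 30169/63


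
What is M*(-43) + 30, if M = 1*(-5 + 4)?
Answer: 73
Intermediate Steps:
M = -1 (M = 1*(-1) = -1)
M*(-43) + 30 = -1*(-43) + 30 = 43 + 30 = 73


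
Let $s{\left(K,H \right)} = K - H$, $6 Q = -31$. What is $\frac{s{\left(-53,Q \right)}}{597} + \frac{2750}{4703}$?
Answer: $\frac{8500739}{16846146} \approx 0.50461$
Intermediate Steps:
$Q = - \frac{31}{6}$ ($Q = \frac{1}{6} \left(-31\right) = - \frac{31}{6} \approx -5.1667$)
$\frac{s{\left(-53,Q \right)}}{597} + \frac{2750}{4703} = \frac{-53 - - \frac{31}{6}}{597} + \frac{2750}{4703} = \left(-53 + \frac{31}{6}\right) \frac{1}{597} + 2750 \cdot \frac{1}{4703} = \left(- \frac{287}{6}\right) \frac{1}{597} + \frac{2750}{4703} = - \frac{287}{3582} + \frac{2750}{4703} = \frac{8500739}{16846146}$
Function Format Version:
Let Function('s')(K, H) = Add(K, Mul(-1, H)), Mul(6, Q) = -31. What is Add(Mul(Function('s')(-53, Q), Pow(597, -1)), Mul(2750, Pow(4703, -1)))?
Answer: Rational(8500739, 16846146) ≈ 0.50461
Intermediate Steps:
Q = Rational(-31, 6) (Q = Mul(Rational(1, 6), -31) = Rational(-31, 6) ≈ -5.1667)
Add(Mul(Function('s')(-53, Q), Pow(597, -1)), Mul(2750, Pow(4703, -1))) = Add(Mul(Add(-53, Mul(-1, Rational(-31, 6))), Pow(597, -1)), Mul(2750, Pow(4703, -1))) = Add(Mul(Add(-53, Rational(31, 6)), Rational(1, 597)), Mul(2750, Rational(1, 4703))) = Add(Mul(Rational(-287, 6), Rational(1, 597)), Rational(2750, 4703)) = Add(Rational(-287, 3582), Rational(2750, 4703)) = Rational(8500739, 16846146)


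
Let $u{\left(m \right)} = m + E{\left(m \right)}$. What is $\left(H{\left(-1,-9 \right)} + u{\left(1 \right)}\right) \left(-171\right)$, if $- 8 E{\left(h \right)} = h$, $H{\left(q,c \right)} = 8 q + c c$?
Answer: $- \frac{101061}{8} \approx -12633.0$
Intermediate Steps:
$H{\left(q,c \right)} = c^{2} + 8 q$ ($H{\left(q,c \right)} = 8 q + c^{2} = c^{2} + 8 q$)
$E{\left(h \right)} = - \frac{h}{8}$
$u{\left(m \right)} = \frac{7 m}{8}$ ($u{\left(m \right)} = m - \frac{m}{8} = \frac{7 m}{8}$)
$\left(H{\left(-1,-9 \right)} + u{\left(1 \right)}\right) \left(-171\right) = \left(\left(\left(-9\right)^{2} + 8 \left(-1\right)\right) + \frac{7}{8} \cdot 1\right) \left(-171\right) = \left(\left(81 - 8\right) + \frac{7}{8}\right) \left(-171\right) = \left(73 + \frac{7}{8}\right) \left(-171\right) = \frac{591}{8} \left(-171\right) = - \frac{101061}{8}$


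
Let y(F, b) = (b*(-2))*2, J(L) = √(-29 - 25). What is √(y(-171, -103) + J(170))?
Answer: √(412 + 3*I*√6) ≈ 20.299 + 0.181*I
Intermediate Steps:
J(L) = 3*I*√6 (J(L) = √(-54) = 3*I*√6)
y(F, b) = -4*b (y(F, b) = -2*b*2 = -4*b)
√(y(-171, -103) + J(170)) = √(-4*(-103) + 3*I*√6) = √(412 + 3*I*√6)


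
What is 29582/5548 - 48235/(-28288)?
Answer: 276105849/39235456 ≈ 7.0372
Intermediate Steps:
29582/5548 - 48235/(-28288) = 29582*(1/5548) - 48235*(-1/28288) = 14791/2774 + 48235/28288 = 276105849/39235456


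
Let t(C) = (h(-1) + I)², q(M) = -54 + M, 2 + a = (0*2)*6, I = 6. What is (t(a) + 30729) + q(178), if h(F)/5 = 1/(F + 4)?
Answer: 278206/9 ≈ 30912.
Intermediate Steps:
h(F) = 5/(4 + F) (h(F) = 5/(F + 4) = 5/(4 + F))
a = -2 (a = -2 + (0*2)*6 = -2 + 0*6 = -2 + 0 = -2)
t(C) = 529/9 (t(C) = (5/(4 - 1) + 6)² = (5/3 + 6)² = (23/3)² = 529/9)
(t(a) + 30729) + q(178) = (529/9 + 30729) + (-54 + 178) = 277090/9 + 124 = 278206/9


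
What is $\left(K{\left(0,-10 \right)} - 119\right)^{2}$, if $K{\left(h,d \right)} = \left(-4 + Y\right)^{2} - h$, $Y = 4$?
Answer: $14161$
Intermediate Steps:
$K{\left(h,d \right)} = - h$ ($K{\left(h,d \right)} = \left(-4 + 4\right)^{2} - h = 0^{2} - h = 0 - h = - h$)
$\left(K{\left(0,-10 \right)} - 119\right)^{2} = \left(\left(-1\right) 0 - 119\right)^{2} = \left(0 - 119\right)^{2} = \left(-119\right)^{2} = 14161$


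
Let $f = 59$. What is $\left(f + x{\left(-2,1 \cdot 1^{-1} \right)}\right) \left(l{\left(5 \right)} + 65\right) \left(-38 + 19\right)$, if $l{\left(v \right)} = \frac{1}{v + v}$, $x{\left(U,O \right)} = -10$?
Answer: $- \frac{606081}{10} \approx -60608.0$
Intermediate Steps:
$l{\left(v \right)} = \frac{1}{2 v}$
$\left(f + x{\left(-2,1 \cdot 1^{-1} \right)}\right) \left(l{\left(5 \right)} + 65\right) \left(-38 + 19\right) = \left(59 - 10\right) \left(\frac{1}{2 \cdot 5} + 65\right) \left(-38 + 19\right) = 49 \left(\frac{1}{2} \cdot \frac{1}{5} + 65\right) \left(-19\right) = 49 \left(\frac{1}{10} + 65\right) \left(-19\right) = 49 \cdot \frac{651}{10} \left(-19\right) = 49 \left(- \frac{12369}{10}\right) = - \frac{606081}{10}$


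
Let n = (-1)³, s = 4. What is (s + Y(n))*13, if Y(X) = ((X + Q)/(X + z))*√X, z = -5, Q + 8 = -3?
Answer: 52 + 26*I ≈ 52.0 + 26.0*I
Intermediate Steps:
Q = -11 (Q = -8 - 3 = -11)
n = -1
Y(X) = √X*(-11 + X)/(-5 + X) (Y(X) = ((X - 11)/(X - 5))*√X = ((-11 + X)/(-5 + X))*√X = √X*(-11 + X)/(-5 + X))
(s + Y(n))*13 = (4 + √(-1)*(-11 - 1)/(-5 - 1))*13 = (4 + I*(-12)/(-6))*13 = (4 + I*(-⅙)*(-12))*13 = (4 + 2*I)*13 = 52 + 26*I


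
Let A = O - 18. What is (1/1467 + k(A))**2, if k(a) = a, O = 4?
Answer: 421768369/2152089 ≈ 195.98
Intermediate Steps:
A = -14 (A = 4 - 18 = -14)
(1/1467 + k(A))**2 = (1/1467 - 14)**2 = (-20537/1467)**2 = 421768369/2152089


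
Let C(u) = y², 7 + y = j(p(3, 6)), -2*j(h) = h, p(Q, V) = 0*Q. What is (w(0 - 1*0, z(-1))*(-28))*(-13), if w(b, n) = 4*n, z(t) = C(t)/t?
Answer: -71344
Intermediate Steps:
p(Q, V) = 0
j(h) = -h/2
y = -7 (y = -7 - ½*0 = -7 + 0 = -7)
C(u) = 49 (C(u) = (-7)² = 49)
z(t) = 49/t
(w(0 - 1*0, z(-1))*(-28))*(-13) = ((4*(49/(-1)))*(-28))*(-13) = ((4*(49*(-1)))*(-28))*(-13) = ((4*(-49))*(-28))*(-13) = -196*(-28)*(-13) = 5488*(-13) = -71344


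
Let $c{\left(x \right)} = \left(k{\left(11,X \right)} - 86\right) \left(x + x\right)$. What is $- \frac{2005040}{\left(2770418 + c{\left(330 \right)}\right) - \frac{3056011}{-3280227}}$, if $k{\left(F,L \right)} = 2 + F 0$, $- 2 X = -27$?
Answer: $- \frac{6576986344080}{8905747196017} \approx -0.73851$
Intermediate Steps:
$X = \frac{27}{2}$ ($X = \left(- \frac{1}{2}\right) \left(-27\right) = \frac{27}{2} \approx 13.5$)
$k{\left(F,L \right)} = 2$ ($k{\left(F,L \right)} = 2 + 0 = 2$)
$c{\left(x \right)} = - 168 x$ ($c{\left(x \right)} = \left(2 - 86\right) \left(x + x\right) = - 84 \cdot 2 x = - 168 x$)
$- \frac{2005040}{\left(2770418 + c{\left(330 \right)}\right) - \frac{3056011}{-3280227}} = - \frac{2005040}{\left(2770418 - 55440\right) - \frac{3056011}{-3280227}} = - \frac{2005040}{\left(2770418 - 55440\right) - - \frac{3056011}{3280227}} = - \frac{2005040}{2714978 + \frac{3056011}{3280227}} = - \frac{2005040}{\frac{8905747196017}{3280227}} = \left(-2005040\right) \frac{3280227}{8905747196017} = - \frac{6576986344080}{8905747196017}$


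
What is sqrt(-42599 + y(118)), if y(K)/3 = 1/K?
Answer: I*sqrt(593148122)/118 ≈ 206.4*I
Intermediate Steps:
y(K) = 3/K
sqrt(-42599 + y(118)) = sqrt(-42599 + 3/118) = sqrt(-5026679/118) = I*sqrt(593148122)/118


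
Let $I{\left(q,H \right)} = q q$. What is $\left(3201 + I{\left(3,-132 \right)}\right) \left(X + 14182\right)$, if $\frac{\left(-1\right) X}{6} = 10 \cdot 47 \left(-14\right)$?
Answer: $172255020$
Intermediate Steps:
$I{\left(q,H \right)} = q^{2}$
$X = 39480$ ($X = - 6 \cdot 10 \cdot 47 \left(-14\right) = - 6 \cdot 470 \left(-14\right) = \left(-6\right) \left(-6580\right) = 39480$)
$\left(3201 + I{\left(3,-132 \right)}\right) \left(X + 14182\right) = \left(3201 + 3^{2}\right) \left(39480 + 14182\right) = \left(3201 + 9\right) 53662 = 3210 \cdot 53662 = 172255020$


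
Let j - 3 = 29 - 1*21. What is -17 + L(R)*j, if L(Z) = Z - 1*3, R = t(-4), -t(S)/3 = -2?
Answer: 16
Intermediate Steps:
t(S) = 6 (t(S) = -3*(-2) = 6)
R = 6
j = 11 (j = 3 + (29 - 1*21) = 3 + (29 - 21) = 3 + 8 = 11)
L(Z) = -3 + Z (L(Z) = Z - 3 = -3 + Z)
-17 + L(R)*j = -17 + (-3 + 6)*11 = -17 + 3*11 = -17 + 33 = 16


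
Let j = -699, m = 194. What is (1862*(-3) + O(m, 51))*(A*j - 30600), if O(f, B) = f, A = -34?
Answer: 36848928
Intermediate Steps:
(1862*(-3) + O(m, 51))*(A*j - 30600) = (1862*(-3) + 194)*(-34*(-699) - 30600) = (-5586 + 194)*(23766 - 30600) = -5392*(-6834) = 36848928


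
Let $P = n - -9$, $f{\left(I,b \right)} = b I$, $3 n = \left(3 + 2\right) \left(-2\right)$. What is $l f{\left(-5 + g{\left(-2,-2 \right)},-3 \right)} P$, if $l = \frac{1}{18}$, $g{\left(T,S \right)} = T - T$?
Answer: $\frac{85}{18} \approx 4.7222$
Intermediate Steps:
$n = - \frac{10}{3}$ ($n = \frac{\left(3 + 2\right) \left(-2\right)}{3} = \frac{5 \left(-2\right)}{3} = \frac{1}{3} \left(-10\right) = - \frac{10}{3} \approx -3.3333$)
$g{\left(T,S \right)} = 0$
$f{\left(I,b \right)} = I b$
$l = \frac{1}{18} \approx 0.055556$
$P = \frac{17}{3}$ ($P = - \frac{10}{3} - -9 = - \frac{10}{3} + 9 = \frac{17}{3} \approx 5.6667$)
$l f{\left(-5 + g{\left(-2,-2 \right)},-3 \right)} P = \frac{\left(-5 + 0\right) \left(-3\right)}{18} \cdot \frac{17}{3} = \frac{\left(-5\right) \left(-3\right)}{18} \cdot \frac{17}{3} = \frac{1}{18} \cdot 15 \cdot \frac{17}{3} = \frac{5}{6} \cdot \frac{17}{3} = \frac{85}{18}$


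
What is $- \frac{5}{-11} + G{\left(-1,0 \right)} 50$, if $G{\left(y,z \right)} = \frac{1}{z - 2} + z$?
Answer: $- \frac{270}{11} \approx -24.545$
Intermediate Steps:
$G{\left(y,z \right)} = z + \frac{1}{-2 + z}$ ($G{\left(y,z \right)} = \frac{1}{z + \left(-4 + 2\right)} + z = \frac{1}{z - 2} + z = \frac{1}{-2 + z} + z = z + \frac{1}{-2 + z}$)
$- \frac{5}{-11} + G{\left(-1,0 \right)} 50 = - \frac{5}{-11} + \frac{1 + 0^{2} - 0}{-2 + 0} \cdot 50 = \left(-5\right) \left(- \frac{1}{11}\right) + \frac{1 + 0 + 0}{-2} \cdot 50 = \frac{5}{11} + \left(- \frac{1}{2}\right) 1 \cdot 50 = \frac{5}{11} - 25 = - \frac{270}{11}$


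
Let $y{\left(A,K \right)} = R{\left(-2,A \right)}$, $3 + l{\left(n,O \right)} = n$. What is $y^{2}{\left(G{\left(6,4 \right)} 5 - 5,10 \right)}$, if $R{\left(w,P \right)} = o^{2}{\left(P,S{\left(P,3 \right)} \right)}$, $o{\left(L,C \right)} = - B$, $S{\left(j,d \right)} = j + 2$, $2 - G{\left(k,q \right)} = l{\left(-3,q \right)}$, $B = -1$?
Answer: $1$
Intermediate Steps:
$l{\left(n,O \right)} = -3 + n$
$G{\left(k,q \right)} = 8$ ($G{\left(k,q \right)} = 2 - \left(-3 - 3\right) = 2 - -6 = 2 + 6 = 8$)
$S{\left(j,d \right)} = 2 + j$
$o{\left(L,C \right)} = 1$ ($o{\left(L,C \right)} = \left(-1\right) \left(-1\right) = 1$)
$R{\left(w,P \right)} = 1$ ($R{\left(w,P \right)} = 1^{2} = 1$)
$y{\left(A,K \right)} = 1$
$y^{2}{\left(G{\left(6,4 \right)} 5 - 5,10 \right)} = 1^{2} = 1$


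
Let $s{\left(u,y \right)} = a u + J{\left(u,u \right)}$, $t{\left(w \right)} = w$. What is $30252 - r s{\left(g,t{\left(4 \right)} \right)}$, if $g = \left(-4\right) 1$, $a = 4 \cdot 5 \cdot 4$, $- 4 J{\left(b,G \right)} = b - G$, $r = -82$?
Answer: $4012$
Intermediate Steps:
$J{\left(b,G \right)} = - \frac{b}{4} + \frac{G}{4}$ ($J{\left(b,G \right)} = - \frac{b - G}{4} = - \frac{b}{4} + \frac{G}{4}$)
$a = 80$ ($a = 20 \cdot 4 = 80$)
$g = -4$
$s{\left(u,y \right)} = 80 u$ ($s{\left(u,y \right)} = 80 u + \left(- \frac{u}{4} + \frac{u}{4}\right) = 80 u + 0 = 80 u$)
$30252 - r s{\left(g,t{\left(4 \right)} \right)} = 30252 - - 82 \cdot 80 \left(-4\right) = 30252 - \left(-82\right) \left(-320\right) = 30252 - 26240 = 4012$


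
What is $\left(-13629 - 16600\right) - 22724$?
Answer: $-52953$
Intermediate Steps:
$\left(-13629 - 16600\right) - 22724 = -30229 - 22724 = -52953$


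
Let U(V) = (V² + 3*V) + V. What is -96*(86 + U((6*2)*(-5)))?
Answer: -330816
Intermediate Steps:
U(V) = V² + 4*V
-96*(86 + U((6*2)*(-5))) = -96*(86 + ((6*2)*(-5))*(4 + (6*2)*(-5))) = -96*(86 + (12*(-5))*(4 + 12*(-5))) = -96*(86 - 60*(4 - 60)) = -96*(86 - 60*(-56)) = -96*(86 + 3360) = -96*3446 = -330816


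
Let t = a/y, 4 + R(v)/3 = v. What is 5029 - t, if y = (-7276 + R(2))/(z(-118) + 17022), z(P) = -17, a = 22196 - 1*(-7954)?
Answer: 274660964/3641 ≈ 75436.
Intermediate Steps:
R(v) = -12 + 3*v
a = 30150 (a = 22196 + 7954 = 30150)
y = -7282/17005 (y = (-7276 + (-12 + 3*2))/(-17 + 17022) = (-7276 + (-12 + 6))/17005 = (-7276 - 6)*(1/17005) = -7282*1/17005 = -7282/17005 ≈ -0.42823)
t = -256350375/3641 (t = 30150/(-7282/17005) = 30150*(-17005/7282) = -256350375/3641 ≈ -70407.)
5029 - t = 5029 - 1*(-256350375/3641) = 5029 + 256350375/3641 = 274660964/3641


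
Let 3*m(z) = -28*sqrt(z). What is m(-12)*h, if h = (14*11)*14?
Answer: -120736*I*sqrt(3)/3 ≈ -69707.0*I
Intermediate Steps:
m(z) = -28*sqrt(z)/3 (m(z) = (-28*sqrt(z))/3 = -28*sqrt(z)/3)
h = 2156 (h = 154*14 = 2156)
m(-12)*h = -56*I*sqrt(3)/3*2156 = -120736*I*sqrt(3)/3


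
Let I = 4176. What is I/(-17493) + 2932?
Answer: 17095100/5831 ≈ 2931.8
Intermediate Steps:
I/(-17493) + 2932 = 4176/(-17493) + 2932 = 4176*(-1/17493) + 2932 = -1392/5831 + 2932 = 17095100/5831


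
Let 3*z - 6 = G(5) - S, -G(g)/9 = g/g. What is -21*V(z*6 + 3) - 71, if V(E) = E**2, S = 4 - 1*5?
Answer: -92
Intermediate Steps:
S = -1 (S = 4 - 5 = -1)
G(g) = -9 (G(g) = -9*g/g = -9*1 = -9)
z = -2/3 (z = 2 + (-9 - 1*(-1))/3 = 2 + (-9 + 1)/3 = 2 + (1/3)*(-8) = 2 - 8/3 = -2/3 ≈ -0.66667)
-21*V(z*6 + 3) - 71 = -21*(-2/3*6 + 3)**2 - 71 = -21*(-4 + 3)**2 - 71 = -21*(-1)**2 - 71 = -21*1 - 71 = -21 - 71 = -92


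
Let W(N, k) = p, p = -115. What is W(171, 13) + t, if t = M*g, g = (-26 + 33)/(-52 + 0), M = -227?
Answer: -4391/52 ≈ -84.442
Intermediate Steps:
g = -7/52 (g = 7/(-52) = 7*(-1/52) = -7/52 ≈ -0.13462)
W(N, k) = -115
t = 1589/52 (t = -227*(-7/52) = 1589/52 ≈ 30.558)
W(171, 13) + t = -115 + 1589/52 = -4391/52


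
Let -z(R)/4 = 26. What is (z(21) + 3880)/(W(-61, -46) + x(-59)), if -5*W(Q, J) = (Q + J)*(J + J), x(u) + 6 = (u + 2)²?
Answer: 18880/6371 ≈ 2.9634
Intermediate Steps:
x(u) = -6 + (2 + u)² (x(u) = -6 + (u + 2)² = -6 + (2 + u)²)
z(R) = -104 (z(R) = -4*26 = -104)
W(Q, J) = -2*J*(J + Q)/5 (W(Q, J) = -(Q + J)*(J + J)/5 = -(J + Q)*2*J/5 = -2*J*(J + Q)/5)
(z(21) + 3880)/(W(-61, -46) + x(-59)) = (-104 + 3880)/(-⅖*(-46)*(-46 - 61) + (-6 + (2 - 59)²)) = 3776/(-⅖*(-46)*(-107) + (-6 + (-57)²)) = 3776/(-9844/5 + (-6 + 3249)) = 3776/(-9844/5 + 3243) = 3776/(6371/5) = 3776*(5/6371) = 18880/6371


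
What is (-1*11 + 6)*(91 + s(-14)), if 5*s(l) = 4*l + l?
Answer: -385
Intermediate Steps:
s(l) = l (s(l) = (4*l + l)/5 = (5*l)/5 = l)
(-1*11 + 6)*(91 + s(-14)) = (-1*11 + 6)*(91 - 14) = (-11 + 6)*77 = -5*77 = -385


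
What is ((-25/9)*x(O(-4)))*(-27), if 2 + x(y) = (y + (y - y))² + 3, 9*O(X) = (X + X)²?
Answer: 104425/27 ≈ 3867.6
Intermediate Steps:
O(X) = 4*X²/9 (O(X) = (X + X)²/9 = (2*X)²/9 = (4*X²)/9 = 4*X²/9)
x(y) = 1 + y² (x(y) = -2 + ((y + (y - y))² + 3) = -2 + ((y + 0)² + 3) = -2 + (y² + 3) = -2 + (3 + y²) = 1 + y²)
((-25/9)*x(O(-4)))*(-27) = ((-25/9)*(1 + ((4/9)*(-4)²)²))*(-27) = ((-25*⅑)*(1 + ((4/9)*16)²))*(-27) = -25*(1 + (64/9)²)/9*(-27) = -25*(1 + 4096/81)/9*(-27) = -25/9*4177/81*(-27) = -104425/729*(-27) = 104425/27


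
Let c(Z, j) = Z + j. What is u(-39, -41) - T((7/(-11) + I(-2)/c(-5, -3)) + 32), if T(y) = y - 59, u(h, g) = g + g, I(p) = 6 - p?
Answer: -587/11 ≈ -53.364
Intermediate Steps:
u(h, g) = 2*g
T(y) = -59 + y
u(-39, -41) - T((7/(-11) + I(-2)/c(-5, -3)) + 32) = 2*(-41) - (-59 + ((7/(-11) + (6 - 1*(-2))/(-5 - 3)) + 32)) = -82 - (-59 + ((7*(-1/11) + (6 + 2)/(-8)) + 32)) = -82 - (-59 + ((-7/11 + 8*(-⅛)) + 32)) = -82 - (-59 + ((-7/11 - 1) + 32)) = -82 - (-59 + (-18/11 + 32)) = -82 - (-59 + 334/11) = -82 - 1*(-315/11) = -82 + 315/11 = -587/11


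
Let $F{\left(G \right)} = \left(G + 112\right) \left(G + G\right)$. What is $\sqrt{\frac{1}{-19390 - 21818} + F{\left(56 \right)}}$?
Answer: $\frac{\sqrt{7987858927554}}{20604} \approx 137.17$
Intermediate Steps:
$F{\left(G \right)} = 2 G \left(112 + G\right)$ ($F{\left(G \right)} = \left(112 + G\right) 2 G = 2 G \left(112 + G\right)$)
$\sqrt{\frac{1}{-19390 - 21818} + F{\left(56 \right)}} = \sqrt{\frac{1}{-19390 - 21818} + 2 \cdot 56 \left(112 + 56\right)} = \sqrt{\frac{1}{-41208} + 2 \cdot 56 \cdot 168} = \sqrt{- \frac{1}{41208} + 18816} = \sqrt{\frac{775369727}{41208}} = \frac{\sqrt{7987858927554}}{20604}$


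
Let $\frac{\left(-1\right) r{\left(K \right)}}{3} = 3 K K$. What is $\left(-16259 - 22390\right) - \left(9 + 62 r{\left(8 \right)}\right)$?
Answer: $-2946$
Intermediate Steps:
$r{\left(K \right)} = - 9 K^{2}$ ($r{\left(K \right)} = - 3 \cdot 3 K K = - 3 \cdot 3 K^{2} = - 9 K^{2}$)
$\left(-16259 - 22390\right) - \left(9 + 62 r{\left(8 \right)}\right) = \left(-16259 - 22390\right) - \left(9 + 62 \left(- 9 \cdot 8^{2}\right)\right) = -38649 - \left(9 + 62 \left(\left(-9\right) 64\right)\right) = -38649 - \left(9 + 62 \left(-576\right)\right) = -38649 - \left(9 - 35712\right) = -38649 - -35703 = -38649 + 35703 = -2946$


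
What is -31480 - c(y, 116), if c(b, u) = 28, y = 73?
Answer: -31508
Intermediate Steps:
-31480 - c(y, 116) = -31480 - 1*28 = -31480 - 28 = -31508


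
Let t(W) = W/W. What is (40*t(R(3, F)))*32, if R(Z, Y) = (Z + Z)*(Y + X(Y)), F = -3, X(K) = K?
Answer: 1280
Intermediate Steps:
R(Z, Y) = 4*Y*Z (R(Z, Y) = (Z + Z)*(Y + Y) = (2*Z)*(2*Y) = 4*Y*Z)
t(W) = 1
(40*t(R(3, F)))*32 = (40*1)*32 = 40*32 = 1280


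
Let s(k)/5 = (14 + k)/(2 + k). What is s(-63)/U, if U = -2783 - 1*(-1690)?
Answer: -245/66673 ≈ -0.0036747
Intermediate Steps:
U = -1093 (U = -2783 + 1690 = -1093)
s(k) = 5*(14 + k)/(2 + k) (s(k) = 5*((14 + k)/(2 + k)) = 5*(14 + k)/(2 + k))
s(-63)/U = (5*(14 - 63)/(2 - 63))/(-1093) = (5*(-49)/(-61))*(-1/1093) = (5*(-1/61)*(-49))*(-1/1093) = (245/61)*(-1/1093) = -245/66673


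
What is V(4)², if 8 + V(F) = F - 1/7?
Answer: 841/49 ≈ 17.163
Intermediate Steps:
V(F) = -57/7 + F (V(F) = -8 + (F - 1/7) = -8 + (F - 1*⅐) = -8 + (F - ⅐) = -8 + (-⅐ + F) = -57/7 + F)
V(4)² = (-57/7 + 4)² = (-29/7)² = 841/49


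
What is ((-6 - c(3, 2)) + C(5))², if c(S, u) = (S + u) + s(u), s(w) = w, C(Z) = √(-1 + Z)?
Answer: 121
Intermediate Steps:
c(S, u) = S + 2*u (c(S, u) = (S + u) + u = S + 2*u)
((-6 - c(3, 2)) + C(5))² = ((-6 - (3 + 2*2)) + √(-1 + 5))² = ((-6 - (3 + 4)) + √4)² = ((-6 - 1*7) + 2)² = ((-6 - 7) + 2)² = (-13 + 2)² = (-11)² = 121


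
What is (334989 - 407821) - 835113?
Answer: -907945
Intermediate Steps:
(334989 - 407821) - 835113 = -72832 - 835113 = -907945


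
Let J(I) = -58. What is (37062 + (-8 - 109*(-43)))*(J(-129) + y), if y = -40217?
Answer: -1681118775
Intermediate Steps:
(37062 + (-8 - 109*(-43)))*(J(-129) + y) = (37062 + (-8 - 109*(-43)))*(-58 - 40217) = (37062 + (-8 + 4687))*(-40275) = (37062 + 4679)*(-40275) = 41741*(-40275) = -1681118775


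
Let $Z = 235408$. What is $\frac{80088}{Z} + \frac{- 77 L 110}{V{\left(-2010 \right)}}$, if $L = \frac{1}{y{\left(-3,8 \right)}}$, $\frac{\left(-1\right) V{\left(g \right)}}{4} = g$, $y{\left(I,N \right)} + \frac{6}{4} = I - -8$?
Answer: $\frac{115969}{2957313} \approx 0.039214$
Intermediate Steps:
$y{\left(I,N \right)} = \frac{13}{2} + I$ ($y{\left(I,N \right)} = - \frac{3}{2} + \left(I - -8\right) = - \frac{3}{2} + \left(I + 8\right) = - \frac{3}{2} + \left(8 + I\right) = \frac{13}{2} + I$)
$V{\left(g \right)} = - 4 g$
$L = \frac{2}{7}$ ($L = \frac{1}{\frac{13}{2} - 3} = \frac{1}{\frac{7}{2}} = \frac{2}{7} \approx 0.28571$)
$\frac{80088}{Z} + \frac{- 77 L 110}{V{\left(-2010 \right)}} = \frac{80088}{235408} + \frac{\left(-77\right) \frac{2}{7} \cdot 110}{\left(-4\right) \left(-2010\right)} = 80088 \cdot \frac{1}{235408} + \frac{\left(-22\right) 110}{8040} = \frac{10011}{29426} - \frac{121}{402} = \frac{115969}{2957313}$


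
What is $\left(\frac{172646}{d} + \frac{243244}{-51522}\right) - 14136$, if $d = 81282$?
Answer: $- \frac{53055354365}{3752519} \approx -14139.0$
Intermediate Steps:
$\left(\frac{172646}{d} + \frac{243244}{-51522}\right) - 14136 = \left(\frac{172646}{81282} + \frac{243244}{-51522}\right) - 14136 = \left(172646 \cdot \frac{1}{81282} + 243244 \left(- \frac{1}{51522}\right)\right) - 14136 = \left(\frac{86323}{40641} - \frac{121622}{25761}\right) - 14136 = - \frac{9745781}{3752519} - 14136 = - \frac{53055354365}{3752519}$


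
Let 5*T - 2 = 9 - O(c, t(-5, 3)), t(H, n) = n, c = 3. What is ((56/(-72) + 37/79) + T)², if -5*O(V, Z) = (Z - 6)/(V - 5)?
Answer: 4808451649/1263802500 ≈ 3.8047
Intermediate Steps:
O(V, Z) = -(-6 + Z)/(5*(-5 + V)) (O(V, Z) = -(Z - 6)/(5*(V - 5)) = -(-6 + Z)/(5*(-5 + V)))
T = 113/50 (T = ⅖ + (9 - (6 - 1*3)/(5*(-5 + 3)))/5 = ⅖ + (9 - (6 - 3)/(5*(-2)))/5 = ⅖ + (9 - (-1)*3/(5*2))/5 = ⅖ + (9 - 1*(-3/10))/5 = ⅖ + (9 + 3/10)/5 = ⅖ + (⅕)*(93/10) = ⅖ + 93/50 = 113/50 ≈ 2.2600)
((56/(-72) + 37/79) + T)² = ((56/(-72) + 37/79) + 113/50)² = ((56*(-1/72) + 37*(1/79)) + 113/50)² = ((-7/9 + 37/79) + 113/50)² = (-220/711 + 113/50)² = (69343/35550)² = 4808451649/1263802500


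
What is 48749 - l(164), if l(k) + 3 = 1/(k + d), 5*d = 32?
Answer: 41536699/852 ≈ 48752.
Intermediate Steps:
d = 32/5 (d = (⅕)*32 = 32/5 ≈ 6.4000)
l(k) = -3 + 1/(32/5 + k) (l(k) = -3 + 1/(k + 32/5) = -3 + 1/(32/5 + k))
48749 - l(164) = 48749 - (-91 - 15*164)/(32 + 5*164) = 48749 - (-91 - 2460)/(32 + 820) = 48749 - (-2551)/852 = 48749 - 1*(-2551/852) = 48749 + 2551/852 = 41536699/852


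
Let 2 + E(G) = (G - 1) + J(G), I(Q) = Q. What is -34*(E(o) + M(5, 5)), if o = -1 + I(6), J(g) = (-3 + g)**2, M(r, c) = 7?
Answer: -442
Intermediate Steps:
o = 5 (o = -1 + 6 = 5)
E(G) = -3 + G + (-3 + G)**2 (E(G) = -2 + ((G - 1) + (-3 + G)**2) = -2 + ((-1 + G) + (-3 + G)**2) = -2 + (-1 + G + (-3 + G)**2) = -3 + G + (-3 + G)**2)
-34*(E(o) + M(5, 5)) = -34*((-3 + 5 + (-3 + 5)**2) + 7) = -34*((-3 + 5 + 2**2) + 7) = -34*((-3 + 5 + 4) + 7) = -34*(6 + 7) = -34*13 = -442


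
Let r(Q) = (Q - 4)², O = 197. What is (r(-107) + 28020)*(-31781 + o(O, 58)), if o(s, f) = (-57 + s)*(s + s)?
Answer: 943132239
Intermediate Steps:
r(Q) = (-4 + Q)²
o(s, f) = 2*s*(-57 + s) (o(s, f) = (-57 + s)*(2*s) = 2*s*(-57 + s))
(r(-107) + 28020)*(-31781 + o(O, 58)) = ((-4 - 107)² + 28020)*(-31781 + 2*197*(-57 + 197)) = ((-111)² + 28020)*(-31781 + 2*197*140) = (12321 + 28020)*(-31781 + 55160) = 40341*23379 = 943132239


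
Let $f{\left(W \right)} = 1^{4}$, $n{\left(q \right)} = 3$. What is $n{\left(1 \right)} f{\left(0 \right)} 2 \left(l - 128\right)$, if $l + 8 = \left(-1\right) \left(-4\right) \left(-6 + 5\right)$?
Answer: $-840$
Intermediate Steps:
$f{\left(W \right)} = 1$
$l = -12$ ($l = -8 + \left(-1\right) \left(-4\right) \left(-6 + 5\right) = -8 + 4 \left(-1\right) = -8 - 4 = -12$)
$n{\left(1 \right)} f{\left(0 \right)} 2 \left(l - 128\right) = 3 \cdot 1 \cdot 2 \left(-12 - 128\right) = 3 \cdot 2 \left(-140\right) = 6 \left(-140\right) = -840$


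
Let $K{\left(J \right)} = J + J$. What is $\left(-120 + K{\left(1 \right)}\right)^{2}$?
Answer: $13924$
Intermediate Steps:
$K{\left(J \right)} = 2 J$
$\left(-120 + K{\left(1 \right)}\right)^{2} = \left(-120 + 2 \cdot 1\right)^{2} = \left(-120 + 2\right)^{2} = \left(-118\right)^{2} = 13924$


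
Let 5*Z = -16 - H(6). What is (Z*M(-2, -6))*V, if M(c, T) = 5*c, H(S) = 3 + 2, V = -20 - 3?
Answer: -966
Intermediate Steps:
V = -23
H(S) = 5
Z = -21/5 (Z = (-16 - 1*5)/5 = (-16 - 5)/5 = (1/5)*(-21) = -21/5 ≈ -4.2000)
(Z*M(-2, -6))*V = -21*(-2)*(-23) = -21/5*(-10)*(-23) = 42*(-23) = -966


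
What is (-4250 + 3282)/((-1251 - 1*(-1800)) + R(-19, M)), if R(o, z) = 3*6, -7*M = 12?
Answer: -968/567 ≈ -1.7072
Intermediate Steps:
M = -12/7 (M = -⅐*12 = -12/7 ≈ -1.7143)
R(o, z) = 18
(-4250 + 3282)/((-1251 - 1*(-1800)) + R(-19, M)) = (-4250 + 3282)/((-1251 - 1*(-1800)) + 18) = -968/((-1251 + 1800) + 18) = -968/(549 + 18) = -968/567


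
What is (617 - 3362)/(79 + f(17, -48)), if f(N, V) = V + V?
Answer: 2745/17 ≈ 161.47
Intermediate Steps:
f(N, V) = 2*V
(617 - 3362)/(79 + f(17, -48)) = (617 - 3362)/(79 + 2*(-48)) = -2745/(79 - 96) = -2745/(-17) = -2745*(-1/17) = 2745/17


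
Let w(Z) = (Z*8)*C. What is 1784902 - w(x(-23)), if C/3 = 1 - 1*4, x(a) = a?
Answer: 1783246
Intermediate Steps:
C = -9 (C = 3*(1 - 1*4) = 3*(1 - 4) = 3*(-3) = -9)
w(Z) = -72*Z (w(Z) = (Z*8)*(-9) = (8*Z)*(-9) = -72*Z)
1784902 - w(x(-23)) = 1784902 - (-72)*(-23) = 1784902 - 1*1656 = 1784902 - 1656 = 1783246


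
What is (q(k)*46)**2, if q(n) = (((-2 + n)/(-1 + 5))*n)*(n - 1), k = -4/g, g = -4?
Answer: 0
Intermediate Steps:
k = 1 (k = -4/(-4) = -4*(-1/4) = 1)
q(n) = n*(-1 + n)*(-1/2 + n/4) (q(n) = (((-2 + n)/4)*n)*(-1 + n) = (((-2 + n)*(1/4))*n)*(-1 + n) = ((-1/2 + n/4)*n)*(-1 + n) = (n*(-1/2 + n/4))*(-1 + n) = n*(-1 + n)*(-1/2 + n/4))
(q(k)*46)**2 = (((1/4)*1*(2 + 1**2 - 3*1))*46)**2 = (((1/4)*1*(2 + 1 - 3))*46)**2 = (((1/4)*1*0)*46)**2 = (0*46)**2 = 0**2 = 0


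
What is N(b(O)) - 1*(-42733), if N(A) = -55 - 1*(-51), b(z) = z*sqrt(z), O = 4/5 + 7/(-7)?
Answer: 42729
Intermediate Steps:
O = -1/5 (O = 4*(1/5) + 7*(-1/7) = 4/5 - 1 = -1/5 ≈ -0.20000)
b(z) = z**(3/2)
N(A) = -4 (N(A) = -55 + 51 = -4)
N(b(O)) - 1*(-42733) = -4 - 1*(-42733) = -4 + 42733 = 42729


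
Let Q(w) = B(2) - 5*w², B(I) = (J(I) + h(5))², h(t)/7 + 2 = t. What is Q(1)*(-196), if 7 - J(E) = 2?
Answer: -131516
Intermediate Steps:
J(E) = 5 (J(E) = 7 - 1*2 = 7 - 2 = 5)
h(t) = -14 + 7*t
B(I) = 676 (B(I) = (5 + (-14 + 7*5))² = (5 + (-14 + 35))² = (5 + 21)² = 26² = 676)
Q(w) = 676 - 5*w²
Q(1)*(-196) = (676 - 5*1²)*(-196) = (676 - 5*1)*(-196) = (676 - 5)*(-196) = 671*(-196) = -131516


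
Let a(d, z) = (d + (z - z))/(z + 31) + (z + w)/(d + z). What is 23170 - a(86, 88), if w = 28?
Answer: 8271194/357 ≈ 23169.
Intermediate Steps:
a(d, z) = d/(31 + z) + (28 + z)/(d + z) (a(d, z) = (d + (z - z))/(z + 31) + (z + 28)/(d + z) = (d + 0)/(31 + z) + (28 + z)/(d + z) = d/(31 + z) + (28 + z)/(d + z))
23170 - a(86, 88) = 23170 - (868 + 86² + 88² + 59*88 + 86*88)/(88² + 31*86 + 31*88 + 86*88) = 23170 - (868 + 7396 + 7744 + 5192 + 7568)/(7744 + 2666 + 2728 + 7568) = 23170 - 28768/20706 = 23170 - 1*496/357 = 23170 - 496/357 = 8271194/357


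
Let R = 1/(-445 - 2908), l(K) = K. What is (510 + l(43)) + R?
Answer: 1854208/3353 ≈ 553.00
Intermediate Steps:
R = -1/3353 (R = 1/(-3353) = -1/3353 ≈ -0.00029824)
(510 + l(43)) + R = (510 + 43) - 1/3353 = 553 - 1/3353 = 1854208/3353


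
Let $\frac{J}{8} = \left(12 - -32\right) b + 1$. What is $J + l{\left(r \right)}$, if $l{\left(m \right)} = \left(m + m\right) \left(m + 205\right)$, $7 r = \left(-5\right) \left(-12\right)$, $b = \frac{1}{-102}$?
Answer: $\frac{9160768}{2499} \approx 3665.8$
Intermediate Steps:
$b = - \frac{1}{102} \approx -0.0098039$
$r = \frac{60}{7}$ ($r = \frac{\left(-5\right) \left(-12\right)}{7} = \frac{1}{7} \cdot 60 = \frac{60}{7} \approx 8.5714$)
$J = \frac{232}{51}$ ($J = 8 \left(\left(12 - -32\right) \left(- \frac{1}{102}\right) + 1\right) = 8 \left(\left(12 + 32\right) \left(- \frac{1}{102}\right) + 1\right) = 8 \left(44 \left(- \frac{1}{102}\right) + 1\right) = 8 \left(- \frac{22}{51} + 1\right) = 8 \cdot \frac{29}{51} = \frac{232}{51} \approx 4.549$)
$l{\left(m \right)} = 2 m \left(205 + m\right)$
$J + l{\left(r \right)} = \frac{232}{51} + 2 \cdot \frac{60}{7} \left(205 + \frac{60}{7}\right) = \frac{232}{51} + 2 \cdot \frac{60}{7} \cdot \frac{1495}{7} = \frac{232}{51} + \frac{179400}{49} = \frac{9160768}{2499}$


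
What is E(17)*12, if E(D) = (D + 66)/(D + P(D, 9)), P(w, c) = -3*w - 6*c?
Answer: -249/22 ≈ -11.318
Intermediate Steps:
P(w, c) = -6*c - 3*w
E(D) = (66 + D)/(-54 - 2*D) (E(D) = (D + 66)/(D + (-6*9 - 3*D)) = (66 + D)/(D + (-54 - 3*D)) = (66 + D)/(-54 - 2*D))
E(17)*12 = ((-66 - 1*17)/(2*(27 + 17)))*12 = ((½)*(-66 - 17)/44)*12 = ((½)*(1/44)*(-83))*12 = -83/88*12 = -249/22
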